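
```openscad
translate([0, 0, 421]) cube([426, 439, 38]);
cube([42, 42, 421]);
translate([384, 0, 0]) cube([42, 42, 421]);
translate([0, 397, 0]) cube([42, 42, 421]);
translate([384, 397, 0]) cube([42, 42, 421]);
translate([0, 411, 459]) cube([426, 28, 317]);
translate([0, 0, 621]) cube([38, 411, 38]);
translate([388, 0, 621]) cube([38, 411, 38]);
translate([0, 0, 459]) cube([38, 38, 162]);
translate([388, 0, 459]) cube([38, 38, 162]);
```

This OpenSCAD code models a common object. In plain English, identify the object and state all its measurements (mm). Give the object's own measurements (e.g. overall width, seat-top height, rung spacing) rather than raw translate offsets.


A chair. The seat is a 426×439×38 mm slab with its top at z = 459 mm, on four 42×42 mm corner legs (flush with the seat edges, standing on z = 0). A flat backrest 28 mm thick, 317 mm tall, spans the full seat width and rises from the seat top along its +y edge, rear face flush with the rear of the seat. Two armrests of 38×38 mm section run along each side from the seat's front edge to the front of the backrest, top faces 200 mm above the seat top and outer faces flush with the seat's x-edges; a 38×38 mm post under the front of each armrest stands on the seat at the front corner.


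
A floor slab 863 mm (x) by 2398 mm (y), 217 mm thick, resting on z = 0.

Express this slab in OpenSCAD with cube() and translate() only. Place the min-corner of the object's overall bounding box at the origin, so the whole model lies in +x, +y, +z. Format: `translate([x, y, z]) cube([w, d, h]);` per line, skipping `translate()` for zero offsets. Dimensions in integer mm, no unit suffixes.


cube([863, 2398, 217]);


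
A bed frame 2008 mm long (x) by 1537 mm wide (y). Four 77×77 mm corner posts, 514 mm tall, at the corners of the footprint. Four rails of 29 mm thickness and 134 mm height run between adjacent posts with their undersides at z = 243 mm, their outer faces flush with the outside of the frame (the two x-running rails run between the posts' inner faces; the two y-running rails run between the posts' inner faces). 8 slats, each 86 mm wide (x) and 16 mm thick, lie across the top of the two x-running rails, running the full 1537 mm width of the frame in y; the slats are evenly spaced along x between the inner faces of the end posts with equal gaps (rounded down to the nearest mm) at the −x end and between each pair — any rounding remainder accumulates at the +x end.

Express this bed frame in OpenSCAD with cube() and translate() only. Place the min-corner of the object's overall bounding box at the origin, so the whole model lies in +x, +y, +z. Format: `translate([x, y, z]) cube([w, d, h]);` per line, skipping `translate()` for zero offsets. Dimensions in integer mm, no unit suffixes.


cube([77, 77, 514]);
translate([0, 1460, 0]) cube([77, 77, 514]);
translate([1931, 0, 0]) cube([77, 77, 514]);
translate([1931, 1460, 0]) cube([77, 77, 514]);
translate([77, 0, 243]) cube([1854, 29, 134]);
translate([77, 1508, 243]) cube([1854, 29, 134]);
translate([0, 77, 243]) cube([29, 1383, 134]);
translate([1979, 77, 243]) cube([29, 1383, 134]);
translate([206, 0, 377]) cube([86, 1537, 16]);
translate([421, 0, 377]) cube([86, 1537, 16]);
translate([636, 0, 377]) cube([86, 1537, 16]);
translate([851, 0, 377]) cube([86, 1537, 16]);
translate([1066, 0, 377]) cube([86, 1537, 16]);
translate([1281, 0, 377]) cube([86, 1537, 16]);
translate([1496, 0, 377]) cube([86, 1537, 16]);
translate([1711, 0, 377]) cube([86, 1537, 16]);


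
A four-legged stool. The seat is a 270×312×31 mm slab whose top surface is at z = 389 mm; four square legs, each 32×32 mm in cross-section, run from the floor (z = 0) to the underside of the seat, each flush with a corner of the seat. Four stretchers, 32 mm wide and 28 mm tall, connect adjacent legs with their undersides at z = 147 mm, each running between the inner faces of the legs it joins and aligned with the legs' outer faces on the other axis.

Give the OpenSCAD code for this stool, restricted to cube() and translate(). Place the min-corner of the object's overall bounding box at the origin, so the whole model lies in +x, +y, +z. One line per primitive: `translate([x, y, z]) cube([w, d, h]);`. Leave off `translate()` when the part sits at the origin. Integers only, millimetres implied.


translate([0, 0, 358]) cube([270, 312, 31]);
cube([32, 32, 358]);
translate([238, 0, 0]) cube([32, 32, 358]);
translate([0, 280, 0]) cube([32, 32, 358]);
translate([238, 280, 0]) cube([32, 32, 358]);
translate([32, 0, 147]) cube([206, 32, 28]);
translate([32, 280, 147]) cube([206, 32, 28]);
translate([0, 32, 147]) cube([32, 248, 28]);
translate([238, 32, 147]) cube([32, 248, 28]);


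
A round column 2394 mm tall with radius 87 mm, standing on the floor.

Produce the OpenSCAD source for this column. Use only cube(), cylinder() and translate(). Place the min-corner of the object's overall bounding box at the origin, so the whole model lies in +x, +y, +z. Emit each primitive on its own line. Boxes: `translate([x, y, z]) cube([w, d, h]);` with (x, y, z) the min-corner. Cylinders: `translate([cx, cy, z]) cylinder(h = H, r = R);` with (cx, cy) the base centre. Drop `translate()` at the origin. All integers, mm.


translate([87, 87, 0]) cylinder(h = 2394, r = 87);


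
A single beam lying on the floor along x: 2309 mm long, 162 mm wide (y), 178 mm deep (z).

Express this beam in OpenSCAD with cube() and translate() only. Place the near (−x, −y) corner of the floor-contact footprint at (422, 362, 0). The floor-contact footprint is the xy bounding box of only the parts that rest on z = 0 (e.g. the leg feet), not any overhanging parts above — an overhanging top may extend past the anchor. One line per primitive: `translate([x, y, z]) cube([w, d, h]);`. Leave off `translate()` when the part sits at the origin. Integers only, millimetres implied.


translate([422, 362, 0]) cube([2309, 162, 178]);


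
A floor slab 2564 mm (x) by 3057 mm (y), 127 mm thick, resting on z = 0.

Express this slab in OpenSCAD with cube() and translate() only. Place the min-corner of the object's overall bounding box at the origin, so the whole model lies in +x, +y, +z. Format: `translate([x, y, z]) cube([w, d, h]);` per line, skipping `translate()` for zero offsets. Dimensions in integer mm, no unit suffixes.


cube([2564, 3057, 127]);


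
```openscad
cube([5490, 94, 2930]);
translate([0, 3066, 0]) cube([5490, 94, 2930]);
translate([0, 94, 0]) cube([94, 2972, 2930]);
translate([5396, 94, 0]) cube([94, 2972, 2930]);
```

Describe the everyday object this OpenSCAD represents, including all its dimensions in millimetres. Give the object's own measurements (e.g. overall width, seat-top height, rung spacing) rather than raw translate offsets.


The wall frame of a small rectangular building: four walls, each 2930 mm tall and 94 mm thick, enclosing a footprint 5490 mm (x) by 3160 mm (y) outside-to-outside, with no floor or roof. The front and back walls (the −y and +y sides) span the full width; the two side walls fit between them.


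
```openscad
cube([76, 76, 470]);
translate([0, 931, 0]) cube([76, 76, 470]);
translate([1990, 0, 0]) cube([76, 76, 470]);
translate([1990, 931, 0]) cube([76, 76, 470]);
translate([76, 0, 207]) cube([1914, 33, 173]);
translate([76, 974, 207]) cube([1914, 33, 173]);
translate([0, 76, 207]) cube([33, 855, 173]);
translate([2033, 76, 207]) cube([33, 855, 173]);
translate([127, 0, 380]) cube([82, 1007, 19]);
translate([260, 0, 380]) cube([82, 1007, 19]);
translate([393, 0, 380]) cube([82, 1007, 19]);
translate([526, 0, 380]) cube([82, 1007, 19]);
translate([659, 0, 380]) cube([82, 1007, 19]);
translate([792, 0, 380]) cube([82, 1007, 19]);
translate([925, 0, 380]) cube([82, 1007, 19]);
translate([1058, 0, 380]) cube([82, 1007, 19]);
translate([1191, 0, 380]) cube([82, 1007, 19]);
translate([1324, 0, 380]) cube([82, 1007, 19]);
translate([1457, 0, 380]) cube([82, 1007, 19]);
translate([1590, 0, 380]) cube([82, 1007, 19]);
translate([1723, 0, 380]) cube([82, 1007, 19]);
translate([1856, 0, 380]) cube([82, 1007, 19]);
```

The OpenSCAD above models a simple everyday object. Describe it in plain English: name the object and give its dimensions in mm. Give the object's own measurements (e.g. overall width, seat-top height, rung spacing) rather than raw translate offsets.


A bed frame 2066 mm long (x) by 1007 mm wide (y). Four 76×76 mm corner posts, 470 mm tall, at the corners of the footprint. Four rails of 33 mm thickness and 173 mm height run between adjacent posts with their undersides at z = 207 mm, their outer faces flush with the outside of the frame (the two x-running rails run between the posts' inner faces; the two y-running rails run between the posts' inner faces). 14 slats, each 82 mm wide (x) and 19 mm thick, lie across the top of the two x-running rails, running the full 1007 mm width of the frame in y; along x they sit between the end posts with a 51 mm gap after the −x posts and between neighbouring slats, leaving 52 mm before the +x posts.


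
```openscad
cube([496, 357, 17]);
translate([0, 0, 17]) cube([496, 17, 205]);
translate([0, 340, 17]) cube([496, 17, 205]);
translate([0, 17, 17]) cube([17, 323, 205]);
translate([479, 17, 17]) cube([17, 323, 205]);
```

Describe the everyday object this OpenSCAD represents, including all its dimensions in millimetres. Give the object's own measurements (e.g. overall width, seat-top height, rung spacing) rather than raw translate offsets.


An open-topped rectangular box: outside dimensions 496×357×222 mm, with a uniform wall and base thickness of 17 mm. The base is a full 496×357 slab on the floor; four walls sit on top of the base. The front and back walls (the −y and +y sides) span the full width; the two side walls fit between them.


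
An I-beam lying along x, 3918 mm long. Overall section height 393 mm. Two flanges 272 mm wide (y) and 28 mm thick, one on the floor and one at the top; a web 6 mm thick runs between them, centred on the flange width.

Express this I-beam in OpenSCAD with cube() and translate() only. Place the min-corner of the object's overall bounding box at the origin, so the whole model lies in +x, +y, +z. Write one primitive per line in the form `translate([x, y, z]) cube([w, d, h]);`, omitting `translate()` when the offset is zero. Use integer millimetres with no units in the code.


cube([3918, 272, 28]);
translate([0, 133, 28]) cube([3918, 6, 337]);
translate([0, 0, 365]) cube([3918, 272, 28]);


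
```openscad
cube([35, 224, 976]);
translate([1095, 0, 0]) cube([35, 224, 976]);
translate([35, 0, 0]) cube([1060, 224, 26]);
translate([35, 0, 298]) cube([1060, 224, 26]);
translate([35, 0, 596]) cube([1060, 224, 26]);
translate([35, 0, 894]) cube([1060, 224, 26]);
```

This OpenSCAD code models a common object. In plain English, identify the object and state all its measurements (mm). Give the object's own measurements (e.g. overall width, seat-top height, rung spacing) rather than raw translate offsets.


An open bookshelf. Two side panels, each 35 mm thick, 224 mm deep and 976 mm tall, stand 1130 mm apart (outside-to-outside). Between them sit 4 shelves, each 26 mm thick and 224 mm deep, spanning the full gap between the sides. The bottom shelf rests on the floor (its underside at z = 0) and the clear gap between one shelf's top and the next shelf's underside is 272 mm.


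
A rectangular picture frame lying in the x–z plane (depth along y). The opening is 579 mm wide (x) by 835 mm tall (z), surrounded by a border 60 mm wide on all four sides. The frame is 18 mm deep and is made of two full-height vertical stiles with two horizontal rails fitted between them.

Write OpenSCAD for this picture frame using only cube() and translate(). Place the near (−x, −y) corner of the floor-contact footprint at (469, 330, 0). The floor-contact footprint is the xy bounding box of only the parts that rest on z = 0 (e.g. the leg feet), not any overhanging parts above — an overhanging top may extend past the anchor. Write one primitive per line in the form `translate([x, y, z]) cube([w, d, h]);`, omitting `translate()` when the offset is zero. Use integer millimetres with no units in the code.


translate([469, 330, 0]) cube([60, 18, 955]);
translate([1108, 330, 0]) cube([60, 18, 955]);
translate([529, 330, 0]) cube([579, 18, 60]);
translate([529, 330, 895]) cube([579, 18, 60]);


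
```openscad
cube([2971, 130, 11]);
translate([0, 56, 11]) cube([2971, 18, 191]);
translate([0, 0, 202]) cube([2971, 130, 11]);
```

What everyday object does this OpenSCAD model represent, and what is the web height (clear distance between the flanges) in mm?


An I-beam. The web height is 191 mm.

Two wide flanges with a thin centred web — an I-beam. Overall 213 mm minus two 11 mm flanges gives a web of 213 − 2·11 = 191 mm.


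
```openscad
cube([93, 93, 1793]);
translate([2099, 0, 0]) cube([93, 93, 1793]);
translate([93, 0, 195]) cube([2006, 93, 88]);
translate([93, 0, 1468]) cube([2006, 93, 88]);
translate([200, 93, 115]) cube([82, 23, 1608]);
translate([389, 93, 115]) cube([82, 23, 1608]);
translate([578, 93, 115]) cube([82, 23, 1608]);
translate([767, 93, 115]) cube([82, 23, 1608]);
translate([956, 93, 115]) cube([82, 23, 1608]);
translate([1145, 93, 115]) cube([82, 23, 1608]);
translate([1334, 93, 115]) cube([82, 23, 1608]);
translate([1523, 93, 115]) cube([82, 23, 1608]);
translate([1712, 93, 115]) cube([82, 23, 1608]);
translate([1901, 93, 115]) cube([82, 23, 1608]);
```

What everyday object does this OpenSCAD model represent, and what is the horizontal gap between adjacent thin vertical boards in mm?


A fence section. The picket gap is 107 mm.

Two posts, two rails, 10 pickets — a fence section. Span 2006 mm holds 10 pickets of 82 mm with 11 equal gaps: ⌊(2006 − 10·82) / 11⌋ = 107 mm.


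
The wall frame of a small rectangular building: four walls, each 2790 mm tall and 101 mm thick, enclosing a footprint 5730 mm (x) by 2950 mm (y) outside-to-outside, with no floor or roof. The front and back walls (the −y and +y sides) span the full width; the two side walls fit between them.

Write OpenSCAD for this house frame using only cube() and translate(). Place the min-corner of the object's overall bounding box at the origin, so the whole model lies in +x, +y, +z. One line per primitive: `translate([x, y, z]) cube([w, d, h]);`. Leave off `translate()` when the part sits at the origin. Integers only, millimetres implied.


cube([5730, 101, 2790]);
translate([0, 2849, 0]) cube([5730, 101, 2790]);
translate([0, 101, 0]) cube([101, 2748, 2790]);
translate([5629, 101, 0]) cube([101, 2748, 2790]);


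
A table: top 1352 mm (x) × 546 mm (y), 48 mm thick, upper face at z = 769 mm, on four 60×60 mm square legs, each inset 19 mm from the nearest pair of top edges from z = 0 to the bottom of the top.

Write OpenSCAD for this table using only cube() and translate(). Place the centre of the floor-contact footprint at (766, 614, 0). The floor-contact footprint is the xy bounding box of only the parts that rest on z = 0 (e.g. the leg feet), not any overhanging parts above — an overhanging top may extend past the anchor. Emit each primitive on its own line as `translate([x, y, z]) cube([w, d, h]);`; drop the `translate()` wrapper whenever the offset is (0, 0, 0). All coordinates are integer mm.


translate([90, 341, 721]) cube([1352, 546, 48]);
translate([109, 360, 0]) cube([60, 60, 721]);
translate([1363, 360, 0]) cube([60, 60, 721]);
translate([109, 808, 0]) cube([60, 60, 721]);
translate([1363, 808, 0]) cube([60, 60, 721]);


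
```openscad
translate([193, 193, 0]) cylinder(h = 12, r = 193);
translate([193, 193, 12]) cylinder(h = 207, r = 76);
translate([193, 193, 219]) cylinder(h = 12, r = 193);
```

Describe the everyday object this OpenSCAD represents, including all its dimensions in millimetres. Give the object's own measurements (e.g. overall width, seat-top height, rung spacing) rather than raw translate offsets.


A spool: two coaxial disc flanges of radius 193 mm and thickness 12 mm, joined by a core cylinder of radius 76 mm and height 207 mm. The lower flange rests on z = 0 and the three cylinders share a vertical axis.


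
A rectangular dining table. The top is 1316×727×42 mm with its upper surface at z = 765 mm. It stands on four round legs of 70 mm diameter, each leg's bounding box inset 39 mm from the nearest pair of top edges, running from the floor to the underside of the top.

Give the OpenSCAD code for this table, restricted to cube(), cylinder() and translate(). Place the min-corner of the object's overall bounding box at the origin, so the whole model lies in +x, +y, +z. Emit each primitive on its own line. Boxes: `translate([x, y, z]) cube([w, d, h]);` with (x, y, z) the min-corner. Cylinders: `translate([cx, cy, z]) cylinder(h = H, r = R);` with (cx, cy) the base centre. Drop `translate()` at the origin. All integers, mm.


translate([0, 0, 723]) cube([1316, 727, 42]);
translate([74, 74, 0]) cylinder(h = 723, r = 35);
translate([1242, 74, 0]) cylinder(h = 723, r = 35);
translate([74, 653, 0]) cylinder(h = 723, r = 35);
translate([1242, 653, 0]) cylinder(h = 723, r = 35);


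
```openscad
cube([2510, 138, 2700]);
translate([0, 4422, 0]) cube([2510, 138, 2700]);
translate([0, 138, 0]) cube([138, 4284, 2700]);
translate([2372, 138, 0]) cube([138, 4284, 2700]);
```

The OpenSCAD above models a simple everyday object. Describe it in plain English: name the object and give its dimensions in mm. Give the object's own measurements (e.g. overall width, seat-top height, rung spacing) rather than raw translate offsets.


The wall frame of a small rectangular building: four walls, each 2700 mm tall and 138 mm thick, enclosing a footprint 2510 mm (x) by 4560 mm (y) outside-to-outside, with no floor or roof. The front and back walls (the −y and +y sides) span the full width; the two side walls fit between them.


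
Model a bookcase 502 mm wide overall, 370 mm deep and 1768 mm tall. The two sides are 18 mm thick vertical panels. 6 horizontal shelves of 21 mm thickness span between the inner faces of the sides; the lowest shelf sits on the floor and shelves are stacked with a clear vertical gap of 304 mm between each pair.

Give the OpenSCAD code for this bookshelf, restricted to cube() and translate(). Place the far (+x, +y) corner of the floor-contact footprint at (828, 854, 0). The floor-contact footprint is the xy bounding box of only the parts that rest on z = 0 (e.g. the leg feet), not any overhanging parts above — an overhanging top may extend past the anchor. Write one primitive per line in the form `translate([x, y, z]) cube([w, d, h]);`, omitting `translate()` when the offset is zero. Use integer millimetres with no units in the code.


translate([326, 484, 0]) cube([18, 370, 1768]);
translate([810, 484, 0]) cube([18, 370, 1768]);
translate([344, 484, 0]) cube([466, 370, 21]);
translate([344, 484, 325]) cube([466, 370, 21]);
translate([344, 484, 650]) cube([466, 370, 21]);
translate([344, 484, 975]) cube([466, 370, 21]);
translate([344, 484, 1300]) cube([466, 370, 21]);
translate([344, 484, 1625]) cube([466, 370, 21]);


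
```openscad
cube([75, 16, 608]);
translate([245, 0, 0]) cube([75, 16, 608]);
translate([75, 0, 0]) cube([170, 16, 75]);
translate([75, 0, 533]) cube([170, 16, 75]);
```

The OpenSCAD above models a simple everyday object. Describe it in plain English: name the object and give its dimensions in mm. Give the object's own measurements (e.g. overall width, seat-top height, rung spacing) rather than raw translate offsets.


A rectangular picture frame lying in the x–z plane (depth along y). The opening is 170 mm wide (x) by 458 mm tall (z), surrounded by a border 75 mm wide on all four sides. The frame is 16 mm deep and is made of two full-height vertical stiles with two horizontal rails fitted between them.


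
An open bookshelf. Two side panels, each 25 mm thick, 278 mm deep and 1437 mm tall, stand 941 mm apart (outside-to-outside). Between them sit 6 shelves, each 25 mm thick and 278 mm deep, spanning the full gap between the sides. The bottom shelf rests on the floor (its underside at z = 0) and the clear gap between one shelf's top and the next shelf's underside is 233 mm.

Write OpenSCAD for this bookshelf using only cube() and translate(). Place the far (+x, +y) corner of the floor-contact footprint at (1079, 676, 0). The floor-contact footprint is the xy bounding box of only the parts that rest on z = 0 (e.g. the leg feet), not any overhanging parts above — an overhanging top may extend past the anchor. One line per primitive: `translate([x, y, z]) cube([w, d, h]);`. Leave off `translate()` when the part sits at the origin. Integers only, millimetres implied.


translate([138, 398, 0]) cube([25, 278, 1437]);
translate([1054, 398, 0]) cube([25, 278, 1437]);
translate([163, 398, 0]) cube([891, 278, 25]);
translate([163, 398, 258]) cube([891, 278, 25]);
translate([163, 398, 516]) cube([891, 278, 25]);
translate([163, 398, 774]) cube([891, 278, 25]);
translate([163, 398, 1032]) cube([891, 278, 25]);
translate([163, 398, 1290]) cube([891, 278, 25]);


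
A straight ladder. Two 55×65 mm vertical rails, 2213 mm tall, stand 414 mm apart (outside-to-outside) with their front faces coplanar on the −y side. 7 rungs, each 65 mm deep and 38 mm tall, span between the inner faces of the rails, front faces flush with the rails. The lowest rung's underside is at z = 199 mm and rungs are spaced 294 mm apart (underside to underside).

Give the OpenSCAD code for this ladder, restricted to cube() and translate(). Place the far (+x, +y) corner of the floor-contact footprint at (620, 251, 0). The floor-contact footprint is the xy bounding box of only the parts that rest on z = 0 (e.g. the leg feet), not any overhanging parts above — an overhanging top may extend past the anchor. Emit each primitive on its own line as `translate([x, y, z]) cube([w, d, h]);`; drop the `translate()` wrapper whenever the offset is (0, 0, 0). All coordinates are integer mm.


// rung span = 414 - 2*55 = 304
// rung[k] z = 199 + k*294
translate([206, 186, 0]) cube([55, 65, 2213]);
translate([565, 186, 0]) cube([55, 65, 2213]);
translate([261, 186, 199]) cube([304, 65, 38]);
translate([261, 186, 493]) cube([304, 65, 38]);
translate([261, 186, 787]) cube([304, 65, 38]);
translate([261, 186, 1081]) cube([304, 65, 38]);
translate([261, 186, 1375]) cube([304, 65, 38]);
translate([261, 186, 1669]) cube([304, 65, 38]);
translate([261, 186, 1963]) cube([304, 65, 38]);


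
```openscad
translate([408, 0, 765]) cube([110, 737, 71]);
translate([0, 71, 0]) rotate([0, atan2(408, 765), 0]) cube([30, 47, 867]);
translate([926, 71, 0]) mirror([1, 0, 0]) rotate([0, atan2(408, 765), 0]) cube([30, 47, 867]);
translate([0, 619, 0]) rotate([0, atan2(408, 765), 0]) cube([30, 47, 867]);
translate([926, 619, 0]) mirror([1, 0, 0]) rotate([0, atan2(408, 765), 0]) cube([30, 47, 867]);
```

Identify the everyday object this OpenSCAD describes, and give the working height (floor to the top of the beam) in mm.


A sawhorse. The overall height is 836 mm.

A beam across two mirrored pairs of raked legs — a sawhorse. The beam's underside is at z = 765 (matching the legs' vertical rise in atan2(408, 765)) and the beam is 71 mm tall, so its top is at 765 + 71 = 836 mm. The raked legs top out at the beam's underside, so that is the highest point.


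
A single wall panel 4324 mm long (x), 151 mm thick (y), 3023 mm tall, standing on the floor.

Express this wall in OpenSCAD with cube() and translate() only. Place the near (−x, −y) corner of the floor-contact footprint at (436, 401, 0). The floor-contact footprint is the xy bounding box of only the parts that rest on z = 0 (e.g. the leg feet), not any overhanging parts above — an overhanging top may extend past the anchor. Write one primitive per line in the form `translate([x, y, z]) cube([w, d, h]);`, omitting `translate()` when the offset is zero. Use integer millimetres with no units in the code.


translate([436, 401, 0]) cube([4324, 151, 3023]);


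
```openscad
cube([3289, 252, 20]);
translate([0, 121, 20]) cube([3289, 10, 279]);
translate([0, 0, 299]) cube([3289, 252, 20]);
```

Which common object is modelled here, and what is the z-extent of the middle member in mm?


An I-beam. The web height is 279 mm.

Two wide flanges with a thin centred web — an I-beam. Overall 319 mm minus two 20 mm flanges gives a web of 319 − 2·20 = 279 mm.


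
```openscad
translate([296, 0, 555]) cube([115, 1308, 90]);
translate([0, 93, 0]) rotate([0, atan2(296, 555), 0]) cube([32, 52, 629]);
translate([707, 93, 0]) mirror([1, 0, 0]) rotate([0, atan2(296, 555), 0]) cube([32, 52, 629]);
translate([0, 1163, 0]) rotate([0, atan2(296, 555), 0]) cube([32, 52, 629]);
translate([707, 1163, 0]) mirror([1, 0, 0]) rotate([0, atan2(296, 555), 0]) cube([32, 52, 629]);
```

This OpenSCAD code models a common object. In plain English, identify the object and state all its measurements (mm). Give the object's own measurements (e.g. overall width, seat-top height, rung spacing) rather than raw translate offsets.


A sawhorse. A 115×1308×90 mm beam (x, y, z) sits on two A-frame leg pairs. Each pair is two raked legs of 32×52 mm section (52 mm along y) splaying symmetrically in x. Each leg rises 555 mm vertically over 296 mm of horizontal reach and is 629 mm long along its own axis. Every leg's outer bottom edge rests on the floor and its outer top edge meets a bottom edge of the beam — the left legs (tilting toward +x) meet the beam's −x bottom edge, the right legs (their mirror images, tilting toward −x) meet its +x bottom edge — so the leg tops tuck under the beam, the beam's underside is 555 mm above the floor, and the feet are 707 mm apart outside-to-outside with the beam centred between them. The two leg pairs are set in 93 mm from either end of the beam.


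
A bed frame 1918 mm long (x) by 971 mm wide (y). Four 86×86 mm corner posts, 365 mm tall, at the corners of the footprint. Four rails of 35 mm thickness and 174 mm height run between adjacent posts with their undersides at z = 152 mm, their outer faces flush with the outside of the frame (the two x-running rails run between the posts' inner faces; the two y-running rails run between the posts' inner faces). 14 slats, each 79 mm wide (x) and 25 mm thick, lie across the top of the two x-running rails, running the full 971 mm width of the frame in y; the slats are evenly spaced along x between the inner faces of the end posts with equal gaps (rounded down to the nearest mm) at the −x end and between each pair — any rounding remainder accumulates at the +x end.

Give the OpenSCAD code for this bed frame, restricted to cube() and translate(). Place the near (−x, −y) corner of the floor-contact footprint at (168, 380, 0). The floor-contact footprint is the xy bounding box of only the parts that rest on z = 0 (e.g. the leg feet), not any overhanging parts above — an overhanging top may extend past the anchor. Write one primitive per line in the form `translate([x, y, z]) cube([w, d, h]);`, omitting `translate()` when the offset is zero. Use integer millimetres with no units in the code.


translate([168, 380, 0]) cube([86, 86, 365]);
translate([168, 1265, 0]) cube([86, 86, 365]);
translate([2000, 380, 0]) cube([86, 86, 365]);
translate([2000, 1265, 0]) cube([86, 86, 365]);
translate([254, 380, 152]) cube([1746, 35, 174]);
translate([254, 1316, 152]) cube([1746, 35, 174]);
translate([168, 466, 152]) cube([35, 799, 174]);
translate([2051, 466, 152]) cube([35, 799, 174]);
translate([296, 380, 326]) cube([79, 971, 25]);
translate([417, 380, 326]) cube([79, 971, 25]);
translate([538, 380, 326]) cube([79, 971, 25]);
translate([659, 380, 326]) cube([79, 971, 25]);
translate([780, 380, 326]) cube([79, 971, 25]);
translate([901, 380, 326]) cube([79, 971, 25]);
translate([1022, 380, 326]) cube([79, 971, 25]);
translate([1143, 380, 326]) cube([79, 971, 25]);
translate([1264, 380, 326]) cube([79, 971, 25]);
translate([1385, 380, 326]) cube([79, 971, 25]);
translate([1506, 380, 326]) cube([79, 971, 25]);
translate([1627, 380, 326]) cube([79, 971, 25]);
translate([1748, 380, 326]) cube([79, 971, 25]);
translate([1869, 380, 326]) cube([79, 971, 25]);


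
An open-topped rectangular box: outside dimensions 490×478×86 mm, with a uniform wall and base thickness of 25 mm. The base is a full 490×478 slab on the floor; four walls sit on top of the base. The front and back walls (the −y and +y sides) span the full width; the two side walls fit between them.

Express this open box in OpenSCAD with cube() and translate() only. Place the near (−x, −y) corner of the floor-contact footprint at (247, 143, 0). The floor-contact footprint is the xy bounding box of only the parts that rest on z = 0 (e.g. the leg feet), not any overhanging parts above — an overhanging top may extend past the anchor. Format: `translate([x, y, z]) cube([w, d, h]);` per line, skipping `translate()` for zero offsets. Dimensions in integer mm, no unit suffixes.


translate([247, 143, 0]) cube([490, 478, 25]);
translate([247, 143, 25]) cube([490, 25, 61]);
translate([247, 596, 25]) cube([490, 25, 61]);
translate([247, 168, 25]) cube([25, 428, 61]);
translate([712, 168, 25]) cube([25, 428, 61]);


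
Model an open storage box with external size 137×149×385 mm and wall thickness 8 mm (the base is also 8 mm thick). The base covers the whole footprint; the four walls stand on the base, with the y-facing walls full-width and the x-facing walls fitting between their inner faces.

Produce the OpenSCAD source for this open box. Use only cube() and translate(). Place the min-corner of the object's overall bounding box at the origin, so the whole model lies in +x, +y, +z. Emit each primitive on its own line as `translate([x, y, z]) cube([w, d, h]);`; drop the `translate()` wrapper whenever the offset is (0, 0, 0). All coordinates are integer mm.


cube([137, 149, 8]);
translate([0, 0, 8]) cube([137, 8, 377]);
translate([0, 141, 8]) cube([137, 8, 377]);
translate([0, 8, 8]) cube([8, 133, 377]);
translate([129, 8, 8]) cube([8, 133, 377]);


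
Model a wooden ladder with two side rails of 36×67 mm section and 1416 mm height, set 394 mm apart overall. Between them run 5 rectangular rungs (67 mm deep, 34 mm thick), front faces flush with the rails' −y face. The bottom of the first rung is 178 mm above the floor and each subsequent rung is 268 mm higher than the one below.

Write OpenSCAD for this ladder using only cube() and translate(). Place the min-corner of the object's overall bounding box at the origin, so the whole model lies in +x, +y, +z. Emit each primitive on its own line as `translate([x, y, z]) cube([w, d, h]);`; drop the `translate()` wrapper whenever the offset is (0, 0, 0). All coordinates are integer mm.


cube([36, 67, 1416]);
translate([358, 0, 0]) cube([36, 67, 1416]);
translate([36, 0, 178]) cube([322, 67, 34]);
translate([36, 0, 446]) cube([322, 67, 34]);
translate([36, 0, 714]) cube([322, 67, 34]);
translate([36, 0, 982]) cube([322, 67, 34]);
translate([36, 0, 1250]) cube([322, 67, 34]);


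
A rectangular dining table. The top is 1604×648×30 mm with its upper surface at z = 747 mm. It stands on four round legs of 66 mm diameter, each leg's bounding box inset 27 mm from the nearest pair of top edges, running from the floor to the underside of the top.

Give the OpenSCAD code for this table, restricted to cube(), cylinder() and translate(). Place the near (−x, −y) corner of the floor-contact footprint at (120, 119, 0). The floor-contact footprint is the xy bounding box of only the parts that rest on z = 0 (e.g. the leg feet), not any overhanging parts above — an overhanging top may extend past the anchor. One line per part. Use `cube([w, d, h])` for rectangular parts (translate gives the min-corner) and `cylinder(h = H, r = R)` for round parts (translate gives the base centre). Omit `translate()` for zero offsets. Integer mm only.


translate([93, 92, 717]) cube([1604, 648, 30]);
translate([153, 152, 0]) cylinder(h = 717, r = 33);
translate([1637, 152, 0]) cylinder(h = 717, r = 33);
translate([153, 680, 0]) cylinder(h = 717, r = 33);
translate([1637, 680, 0]) cylinder(h = 717, r = 33);


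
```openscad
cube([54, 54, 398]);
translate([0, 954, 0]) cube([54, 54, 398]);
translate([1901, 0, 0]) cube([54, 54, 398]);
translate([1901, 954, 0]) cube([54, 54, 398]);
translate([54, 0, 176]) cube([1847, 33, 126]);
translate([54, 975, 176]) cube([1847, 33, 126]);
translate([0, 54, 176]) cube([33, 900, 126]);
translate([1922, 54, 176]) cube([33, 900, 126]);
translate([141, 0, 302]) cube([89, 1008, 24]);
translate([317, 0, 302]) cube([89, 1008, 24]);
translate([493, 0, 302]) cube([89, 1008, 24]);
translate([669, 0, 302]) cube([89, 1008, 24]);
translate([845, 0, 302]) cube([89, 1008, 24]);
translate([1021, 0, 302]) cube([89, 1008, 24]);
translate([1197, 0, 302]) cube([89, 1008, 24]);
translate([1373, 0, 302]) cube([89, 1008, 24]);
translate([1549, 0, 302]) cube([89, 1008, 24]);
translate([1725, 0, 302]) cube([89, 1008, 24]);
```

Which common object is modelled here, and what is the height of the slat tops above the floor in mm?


A bed frame. The slat-top height is 326 mm.

Four posts, four rails, and a row of slats — a bed frame. Slats sit on the rails at z = 176 + 126 = 302; with slat thickness 24, the top is 326 mm.


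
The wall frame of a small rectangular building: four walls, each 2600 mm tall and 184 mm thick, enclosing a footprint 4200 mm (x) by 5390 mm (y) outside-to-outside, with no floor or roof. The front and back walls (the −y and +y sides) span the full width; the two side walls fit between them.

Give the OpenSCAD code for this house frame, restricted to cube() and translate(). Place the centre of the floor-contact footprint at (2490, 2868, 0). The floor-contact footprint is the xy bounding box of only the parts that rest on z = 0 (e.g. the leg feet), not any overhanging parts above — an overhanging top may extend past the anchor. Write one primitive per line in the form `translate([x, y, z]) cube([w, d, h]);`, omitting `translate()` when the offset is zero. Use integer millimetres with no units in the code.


translate([390, 173, 0]) cube([4200, 184, 2600]);
translate([390, 5379, 0]) cube([4200, 184, 2600]);
translate([390, 357, 0]) cube([184, 5022, 2600]);
translate([4406, 357, 0]) cube([184, 5022, 2600]);


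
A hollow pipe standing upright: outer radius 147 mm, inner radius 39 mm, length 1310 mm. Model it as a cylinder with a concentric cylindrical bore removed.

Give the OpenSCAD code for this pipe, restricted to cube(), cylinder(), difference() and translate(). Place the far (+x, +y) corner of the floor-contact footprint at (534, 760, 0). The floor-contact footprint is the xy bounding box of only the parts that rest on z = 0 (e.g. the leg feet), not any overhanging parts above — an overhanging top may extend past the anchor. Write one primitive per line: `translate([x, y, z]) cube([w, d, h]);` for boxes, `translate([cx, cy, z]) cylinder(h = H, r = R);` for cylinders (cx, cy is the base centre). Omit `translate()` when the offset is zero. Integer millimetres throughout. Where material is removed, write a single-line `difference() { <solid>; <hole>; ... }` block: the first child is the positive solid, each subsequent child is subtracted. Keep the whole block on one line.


difference() { translate([387, 613, 0]) cylinder(h = 1310, r = 147); translate([387, 613, 0]) cylinder(h = 1310, r = 39); }


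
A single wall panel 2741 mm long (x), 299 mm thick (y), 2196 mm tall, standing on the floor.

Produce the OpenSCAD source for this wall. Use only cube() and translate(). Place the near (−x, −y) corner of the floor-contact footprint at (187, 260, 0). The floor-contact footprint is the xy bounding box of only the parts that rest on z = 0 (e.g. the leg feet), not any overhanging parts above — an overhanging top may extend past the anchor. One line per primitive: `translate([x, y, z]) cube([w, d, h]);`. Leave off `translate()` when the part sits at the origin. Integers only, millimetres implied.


translate([187, 260, 0]) cube([2741, 299, 2196]);


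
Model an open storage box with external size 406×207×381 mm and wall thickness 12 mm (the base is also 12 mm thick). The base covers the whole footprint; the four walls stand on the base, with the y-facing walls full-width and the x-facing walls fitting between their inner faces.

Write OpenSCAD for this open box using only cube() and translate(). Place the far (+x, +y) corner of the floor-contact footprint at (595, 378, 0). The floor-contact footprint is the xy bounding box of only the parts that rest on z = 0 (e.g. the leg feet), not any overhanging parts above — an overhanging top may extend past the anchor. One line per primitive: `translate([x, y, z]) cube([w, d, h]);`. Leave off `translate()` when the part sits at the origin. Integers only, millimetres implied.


translate([189, 171, 0]) cube([406, 207, 12]);
translate([189, 171, 12]) cube([406, 12, 369]);
translate([189, 366, 12]) cube([406, 12, 369]);
translate([189, 183, 12]) cube([12, 183, 369]);
translate([583, 183, 12]) cube([12, 183, 369]);


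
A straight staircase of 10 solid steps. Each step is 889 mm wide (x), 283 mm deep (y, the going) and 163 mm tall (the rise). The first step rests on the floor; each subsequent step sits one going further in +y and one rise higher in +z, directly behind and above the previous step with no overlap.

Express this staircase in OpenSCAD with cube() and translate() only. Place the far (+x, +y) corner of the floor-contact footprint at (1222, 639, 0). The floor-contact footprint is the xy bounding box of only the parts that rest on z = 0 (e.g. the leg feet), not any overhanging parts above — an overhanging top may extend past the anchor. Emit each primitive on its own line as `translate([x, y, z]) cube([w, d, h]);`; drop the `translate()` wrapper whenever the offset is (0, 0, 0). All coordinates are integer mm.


translate([333, 356, 0]) cube([889, 283, 163]);
translate([333, 639, 163]) cube([889, 283, 163]);
translate([333, 922, 326]) cube([889, 283, 163]);
translate([333, 1205, 489]) cube([889, 283, 163]);
translate([333, 1488, 652]) cube([889, 283, 163]);
translate([333, 1771, 815]) cube([889, 283, 163]);
translate([333, 2054, 978]) cube([889, 283, 163]);
translate([333, 2337, 1141]) cube([889, 283, 163]);
translate([333, 2620, 1304]) cube([889, 283, 163]);
translate([333, 2903, 1467]) cube([889, 283, 163]);


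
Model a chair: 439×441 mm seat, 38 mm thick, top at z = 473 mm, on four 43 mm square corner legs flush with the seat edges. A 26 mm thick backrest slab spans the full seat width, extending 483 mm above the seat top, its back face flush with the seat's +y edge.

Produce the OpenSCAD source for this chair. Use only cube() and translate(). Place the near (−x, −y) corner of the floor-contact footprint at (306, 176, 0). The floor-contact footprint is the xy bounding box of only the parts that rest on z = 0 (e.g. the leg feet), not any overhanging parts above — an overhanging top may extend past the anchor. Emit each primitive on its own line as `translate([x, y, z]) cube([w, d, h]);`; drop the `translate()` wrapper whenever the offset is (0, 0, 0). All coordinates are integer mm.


// leg_h = 473 - 38 = 435
translate([306, 176, 435]) cube([439, 441, 38]);
translate([306, 176, 0]) cube([43, 43, 435]);
translate([702, 176, 0]) cube([43, 43, 435]);
translate([306, 574, 0]) cube([43, 43, 435]);
translate([702, 574, 0]) cube([43, 43, 435]);
translate([306, 591, 473]) cube([439, 26, 483]);


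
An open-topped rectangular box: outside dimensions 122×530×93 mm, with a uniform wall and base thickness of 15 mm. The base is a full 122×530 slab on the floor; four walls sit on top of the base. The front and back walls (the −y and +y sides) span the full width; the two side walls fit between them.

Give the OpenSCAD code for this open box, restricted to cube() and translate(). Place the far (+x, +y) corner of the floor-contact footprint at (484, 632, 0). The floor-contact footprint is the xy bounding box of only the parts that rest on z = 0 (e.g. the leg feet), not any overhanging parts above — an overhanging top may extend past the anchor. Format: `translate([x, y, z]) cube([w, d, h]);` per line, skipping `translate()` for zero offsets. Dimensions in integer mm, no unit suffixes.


translate([362, 102, 0]) cube([122, 530, 15]);
translate([362, 102, 15]) cube([122, 15, 78]);
translate([362, 617, 15]) cube([122, 15, 78]);
translate([362, 117, 15]) cube([15, 500, 78]);
translate([469, 117, 15]) cube([15, 500, 78]);
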